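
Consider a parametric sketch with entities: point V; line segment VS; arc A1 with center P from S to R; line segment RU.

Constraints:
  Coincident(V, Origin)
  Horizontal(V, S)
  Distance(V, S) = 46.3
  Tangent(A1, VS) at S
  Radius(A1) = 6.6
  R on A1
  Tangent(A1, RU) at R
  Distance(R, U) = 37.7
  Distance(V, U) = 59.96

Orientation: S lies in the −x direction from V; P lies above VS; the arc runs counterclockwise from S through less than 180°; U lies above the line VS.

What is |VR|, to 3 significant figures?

40.3

Checks: |PS| = 6.600 ✓; |PR| = 6.600 ✓; ∠(PR, RU) = 90.00° ✓; |RU| = 37.70 ✓; |VU| = 59.96 ✓.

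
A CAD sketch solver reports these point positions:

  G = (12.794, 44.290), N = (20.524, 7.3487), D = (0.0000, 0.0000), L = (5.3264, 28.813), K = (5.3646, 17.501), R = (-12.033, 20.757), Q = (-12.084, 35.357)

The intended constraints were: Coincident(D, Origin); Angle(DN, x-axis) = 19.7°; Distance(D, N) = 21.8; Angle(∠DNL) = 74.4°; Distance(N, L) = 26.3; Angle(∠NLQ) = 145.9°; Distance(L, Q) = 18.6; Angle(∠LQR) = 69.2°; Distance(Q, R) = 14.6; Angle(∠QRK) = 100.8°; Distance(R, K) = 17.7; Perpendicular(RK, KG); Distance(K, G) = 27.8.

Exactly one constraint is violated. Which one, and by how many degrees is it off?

Perpendicular(RK, KG) — off by 4.90°.

D = (0.00, 0.00) ✓; DN at 19.70° ✓; |DN| = 21.80 ✓; ∠DNL = 74.40° ✓; |NL| = 26.30 ✓; ∠NLQ = 145.9° ✓; |LQ| = 18.60 ✓; ∠LQR = 69.20° ✓; |QR| = 14.60 ✓; ∠QRK = 100.8° ✓; |RK| = 17.70 ✓; ∠(RK, KG) = 85.10° ✗; |KG| = 27.80 ✓.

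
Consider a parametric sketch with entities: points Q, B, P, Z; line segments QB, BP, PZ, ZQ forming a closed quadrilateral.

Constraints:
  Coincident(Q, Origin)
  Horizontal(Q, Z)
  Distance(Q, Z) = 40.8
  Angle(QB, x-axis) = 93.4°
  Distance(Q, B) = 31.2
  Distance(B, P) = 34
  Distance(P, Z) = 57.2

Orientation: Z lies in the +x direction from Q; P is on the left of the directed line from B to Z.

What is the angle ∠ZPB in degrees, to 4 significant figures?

65.08°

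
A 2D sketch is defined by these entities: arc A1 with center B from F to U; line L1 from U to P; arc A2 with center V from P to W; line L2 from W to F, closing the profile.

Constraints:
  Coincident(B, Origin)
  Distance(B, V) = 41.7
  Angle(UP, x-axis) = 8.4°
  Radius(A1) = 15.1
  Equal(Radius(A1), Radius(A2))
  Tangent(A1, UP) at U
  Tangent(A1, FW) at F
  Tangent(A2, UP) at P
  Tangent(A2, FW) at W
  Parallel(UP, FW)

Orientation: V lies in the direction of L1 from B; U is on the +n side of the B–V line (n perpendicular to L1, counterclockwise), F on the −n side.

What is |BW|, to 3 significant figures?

44.3

The slot axis is L1's direction at 8.4°, so u = (cos 8.4°, sin 8.4°) = (0.989, 0.146) and n = (−sin 8.4°, cos 8.4°) = (-0.146, 0.989). B is at the origin and V lies 41.7 along u from B, so V = 41.7·u = (41.3, 6.09). Tangency of A1 to both parallel lines with radius 15.1 puts U and F at B ± 15.1·n: U = (-2.21, 14.9), F = (2.21, -14.9). Equal radii place P and W the same way about V: P = V + 15.1·n = (39.0, 21.0), W = V − 15.1·n = (43.5, -8.85). Then |BW| = |W − B| = 44.3.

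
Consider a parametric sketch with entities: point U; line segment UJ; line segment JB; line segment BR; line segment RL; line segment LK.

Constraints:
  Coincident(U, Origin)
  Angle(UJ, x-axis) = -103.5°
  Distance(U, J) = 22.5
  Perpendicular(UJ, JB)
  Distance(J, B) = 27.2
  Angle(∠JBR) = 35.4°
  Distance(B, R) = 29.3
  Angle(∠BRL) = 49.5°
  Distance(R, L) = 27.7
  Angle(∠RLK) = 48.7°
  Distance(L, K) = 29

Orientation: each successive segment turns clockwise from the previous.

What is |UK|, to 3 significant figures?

28.5

U is at the origin; UJ runs at -103.5° with length 22.5, so J = (-5.25, -21.9). UJ ⟂ JB, so JB runs at 166°; with |JB| = 27.2, B = (-31.7, -15.5). ∠JBR = 35.4° gives BR at 21.9° from the x-axis; with |BR| = 29.3, R = (-4.52, -4.60). ∠BRL = 49.5° gives RL at -109° from the x-axis; with |RL| = 27.7, L = (-13.4, -30.9). ∠RLK = 48.7° gives LK at 120° from the x-axis; with |LK| = 29.0, K = (-27.9, -5.76). Then |UK| = |K − U| = 28.5.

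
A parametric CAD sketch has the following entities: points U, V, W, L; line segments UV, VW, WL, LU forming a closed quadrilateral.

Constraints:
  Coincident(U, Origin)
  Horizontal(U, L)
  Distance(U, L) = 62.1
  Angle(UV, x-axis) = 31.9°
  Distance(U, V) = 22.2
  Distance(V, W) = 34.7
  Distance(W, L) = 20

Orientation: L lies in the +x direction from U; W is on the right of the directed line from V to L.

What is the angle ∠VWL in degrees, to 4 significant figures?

106.9°

U is at the origin; UL is horizontal with |UL| = 62.1 and L in +x, so L = (62.1, 0). UV runs at 31.9° with |UV| = 22.2, so V = (18.85, 11.73). W is determined by |VW| = 34.7 and |WL| = 20.0 together: it lies at the intersection of circle(V, 34.7) and circle(L, 20.0). With |VL| = 44.82, the foot of the radical line on VL is 31.38 from V and the perpendicular offset is √(34.7² − 31.38²) = 14.81. Taking the right-of-VL solution: W = (45.25, -10.78).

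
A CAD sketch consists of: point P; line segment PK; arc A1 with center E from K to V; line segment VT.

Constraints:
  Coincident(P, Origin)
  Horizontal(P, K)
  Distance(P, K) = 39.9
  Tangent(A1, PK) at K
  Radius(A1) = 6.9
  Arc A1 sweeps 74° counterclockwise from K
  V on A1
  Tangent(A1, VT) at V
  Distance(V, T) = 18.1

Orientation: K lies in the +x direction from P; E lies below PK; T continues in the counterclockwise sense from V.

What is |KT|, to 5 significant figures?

25.233

On A1, K sits at bearing 90° from E; a 74° counterclockwise sweep puts V at bearing 164°, so V = E + 6.9·(cos 164°, sin 164°) = (33.267, -4.9981). A1 meets VT tangentially, so EV is at right angles to VT, so VT runs along (−sin 164°, cos 164°); with |VT| = 18.1, T = (28.278, -22.397). Then |KT| = |T − K| = 25.233.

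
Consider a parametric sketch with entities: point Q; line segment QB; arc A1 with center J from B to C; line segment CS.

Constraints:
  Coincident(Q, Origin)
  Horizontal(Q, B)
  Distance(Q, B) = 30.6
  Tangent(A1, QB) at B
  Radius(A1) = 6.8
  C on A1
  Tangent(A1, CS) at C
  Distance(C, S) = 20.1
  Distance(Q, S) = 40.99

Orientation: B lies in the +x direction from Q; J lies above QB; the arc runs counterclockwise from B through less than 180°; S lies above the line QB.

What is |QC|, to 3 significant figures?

38.1

Checks: Q = (0.00, 0.00) ✓; |JC| = 6.800 ✓; ∠(JC, CS) = 90.00° ✓; |CS| = 20.10 ✓; |QS| = 40.99 ✓.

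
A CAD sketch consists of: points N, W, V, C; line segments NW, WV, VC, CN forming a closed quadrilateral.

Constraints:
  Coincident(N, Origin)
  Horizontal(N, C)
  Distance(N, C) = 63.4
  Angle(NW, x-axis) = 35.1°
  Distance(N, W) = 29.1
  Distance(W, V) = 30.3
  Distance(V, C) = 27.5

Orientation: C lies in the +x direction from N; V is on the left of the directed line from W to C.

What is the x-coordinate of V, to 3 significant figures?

52.8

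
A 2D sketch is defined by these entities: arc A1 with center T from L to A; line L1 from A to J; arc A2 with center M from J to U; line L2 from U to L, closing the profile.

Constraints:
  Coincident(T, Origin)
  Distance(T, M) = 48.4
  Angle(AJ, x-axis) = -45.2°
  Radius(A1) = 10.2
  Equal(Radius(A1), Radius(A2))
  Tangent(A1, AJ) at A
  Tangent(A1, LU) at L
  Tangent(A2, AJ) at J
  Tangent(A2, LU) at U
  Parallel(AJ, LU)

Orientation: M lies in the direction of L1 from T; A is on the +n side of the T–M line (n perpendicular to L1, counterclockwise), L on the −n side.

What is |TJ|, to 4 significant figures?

49.46

The slot axis is L1's direction at -45.2°, so u = (cos -45.2°, sin -45.2°) = (0.7046, -0.7096) and n = (−sin -45.2°, cos -45.2°) = (0.7096, 0.7046). T is at the origin and M lies 48.4 along u from T, so M = 48.4·u = (34.10, -34.34). Tangency of A1 to both parallel lines with radius 10.2 puts A and L at T ± 10.2·n: A = (7.238, 7.187), L = (-7.238, -7.187). Equal radii place J and U the same way about M: J = M + 10.2·n = (41.34, -27.16), U = M − 10.2·n = (26.87, -41.53). Then |TJ| = |J − T| = 49.46.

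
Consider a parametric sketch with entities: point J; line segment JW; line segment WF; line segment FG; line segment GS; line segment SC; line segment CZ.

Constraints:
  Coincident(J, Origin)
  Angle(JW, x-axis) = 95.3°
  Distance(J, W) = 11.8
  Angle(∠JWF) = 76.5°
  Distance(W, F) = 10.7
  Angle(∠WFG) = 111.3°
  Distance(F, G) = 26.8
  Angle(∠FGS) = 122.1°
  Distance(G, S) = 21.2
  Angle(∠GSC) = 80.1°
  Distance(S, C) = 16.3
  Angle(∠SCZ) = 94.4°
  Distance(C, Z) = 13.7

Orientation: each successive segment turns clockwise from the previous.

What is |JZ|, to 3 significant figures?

9.04

J is at the origin; JW runs at 95.3° with length 11.8, so W = (-1.09, 11.7). ∠JWF = 76.5° gives WF at -8.20° from the x-axis; with |WF| = 10.7, F = (9.50, 10.2). ∠WFG = 111.3° gives FG at -76.9° from the x-axis; with |FG| = 26.8, G = (15.6, -15.9). ∠FGS = 122.1° gives GS at -135° from the x-axis; with |GS| = 21.2, S = (0.637, -30.9). ∠GSC = 80.1° gives SC at 125° from the x-axis; with |SC| = 16.3, C = (-8.78, -17.6). ∠SCZ = 94.4° gives CZ at 39.7° from the x-axis; with |CZ| = 13.7, Z = (1.76, -8.87). Then |JZ| = |Z − J| = 9.04.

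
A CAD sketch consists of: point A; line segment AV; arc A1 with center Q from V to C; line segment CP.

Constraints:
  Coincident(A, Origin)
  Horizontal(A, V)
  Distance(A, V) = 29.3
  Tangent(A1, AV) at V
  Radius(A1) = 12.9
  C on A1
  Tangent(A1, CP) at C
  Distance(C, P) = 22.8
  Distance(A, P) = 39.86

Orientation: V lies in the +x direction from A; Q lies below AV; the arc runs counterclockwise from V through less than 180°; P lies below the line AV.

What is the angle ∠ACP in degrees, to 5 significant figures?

130.48°

Checks: A = (0.00, 0.00) ✓; |QC| = 12.90 ✓; ∠(QC, CP) = 90.00° ✓; |CP| = 22.80 ✓; |AP| = 39.86 ✓.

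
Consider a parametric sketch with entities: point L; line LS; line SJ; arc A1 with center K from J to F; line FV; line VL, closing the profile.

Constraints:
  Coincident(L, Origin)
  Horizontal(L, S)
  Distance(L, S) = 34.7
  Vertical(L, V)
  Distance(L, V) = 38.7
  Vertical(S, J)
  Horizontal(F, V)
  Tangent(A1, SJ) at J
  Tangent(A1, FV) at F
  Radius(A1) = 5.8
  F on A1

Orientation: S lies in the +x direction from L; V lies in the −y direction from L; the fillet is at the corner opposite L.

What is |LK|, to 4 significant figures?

43.79

L is at the origin; LS is horizontal with |LS| = 34.7 and S on the +x side, so S = (34.70, 0.000). LV is vertical with |LV| = 38.7 and V on the −y side, so V = (0.000, -38.70). The virtual corner opposite L is at (34.70, -38.70). A1 meets SJ tangentially, so KJ is at right angles to SJ and since A1 is tangent to FV there, KF ⟂ FV, with radius 5.8, so the center K sits 5.8 in from both sides at K = (28.90, -32.90). Then |LK| = |K − L| = 43.79.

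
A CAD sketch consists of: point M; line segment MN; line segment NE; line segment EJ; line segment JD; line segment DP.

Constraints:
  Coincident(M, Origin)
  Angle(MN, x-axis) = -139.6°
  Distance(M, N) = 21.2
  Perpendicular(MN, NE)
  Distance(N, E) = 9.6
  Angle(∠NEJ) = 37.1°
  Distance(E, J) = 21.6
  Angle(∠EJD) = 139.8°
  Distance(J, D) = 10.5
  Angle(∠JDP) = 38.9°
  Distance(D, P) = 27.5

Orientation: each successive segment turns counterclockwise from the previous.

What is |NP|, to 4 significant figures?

5.542

∠EJD = 139.8° gives JD at 133.5° from the x-axis; with |JD| = 10.5, D = (-18.39, 8.130). ∠JDP = 38.9° gives DP at -85.40° from the x-axis; with |DP| = 27.5, P = (-16.19, -19.28). Then |NP| = |P − N| = 5.542.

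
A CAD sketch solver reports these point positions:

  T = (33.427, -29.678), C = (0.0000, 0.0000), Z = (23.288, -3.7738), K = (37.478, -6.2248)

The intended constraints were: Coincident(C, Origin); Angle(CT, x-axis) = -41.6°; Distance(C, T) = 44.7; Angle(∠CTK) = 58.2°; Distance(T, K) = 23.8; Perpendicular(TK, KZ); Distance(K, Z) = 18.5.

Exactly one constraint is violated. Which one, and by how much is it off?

Distance(K, Z) = 18.5 — off by 4.10.

C = (0.00, 0.00) ✓; CT at -41.60° ✓; |CT| = 44.70 ✓; ∠CTK = 58.20° ✓; |TK| = 23.80 ✓; ∠(TK, KZ) = 90.00° ✓; |KZ| = 14.40 ✗.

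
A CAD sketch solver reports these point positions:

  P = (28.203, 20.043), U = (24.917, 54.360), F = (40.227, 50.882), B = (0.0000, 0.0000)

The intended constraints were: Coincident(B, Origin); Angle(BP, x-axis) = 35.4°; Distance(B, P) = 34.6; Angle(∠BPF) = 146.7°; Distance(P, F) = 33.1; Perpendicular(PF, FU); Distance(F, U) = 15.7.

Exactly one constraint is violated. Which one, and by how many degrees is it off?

Perpendicular(PF, FU) — off by 8.50°.

B = (0.00, 0.00) ✓; BP at 35.40° ✓; |BP| = 34.60 ✓; ∠BPF = 146.7° ✓; |PF| = 33.10 ✓; ∠(PF, FU) = 98.50° ✗; |FU| = 15.70 ✓.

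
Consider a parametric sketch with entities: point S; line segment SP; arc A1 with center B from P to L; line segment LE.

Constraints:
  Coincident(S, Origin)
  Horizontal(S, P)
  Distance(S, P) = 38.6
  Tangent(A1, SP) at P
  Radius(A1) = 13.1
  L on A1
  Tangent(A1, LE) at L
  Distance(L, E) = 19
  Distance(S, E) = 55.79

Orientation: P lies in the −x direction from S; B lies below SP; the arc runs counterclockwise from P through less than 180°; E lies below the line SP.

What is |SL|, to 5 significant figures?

53.819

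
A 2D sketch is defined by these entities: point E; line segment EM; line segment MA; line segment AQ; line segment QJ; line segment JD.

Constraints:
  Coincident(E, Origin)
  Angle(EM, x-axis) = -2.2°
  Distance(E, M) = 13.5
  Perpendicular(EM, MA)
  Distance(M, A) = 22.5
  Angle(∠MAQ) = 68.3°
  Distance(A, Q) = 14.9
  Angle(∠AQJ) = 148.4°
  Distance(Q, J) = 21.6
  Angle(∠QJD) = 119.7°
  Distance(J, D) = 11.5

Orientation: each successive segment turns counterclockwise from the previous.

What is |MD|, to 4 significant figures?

24.67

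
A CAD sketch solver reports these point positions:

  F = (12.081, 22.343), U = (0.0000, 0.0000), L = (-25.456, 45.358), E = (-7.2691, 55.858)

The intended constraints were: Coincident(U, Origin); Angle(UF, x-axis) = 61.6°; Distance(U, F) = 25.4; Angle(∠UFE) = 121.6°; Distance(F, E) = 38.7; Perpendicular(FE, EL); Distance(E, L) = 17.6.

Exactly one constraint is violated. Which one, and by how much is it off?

Distance(E, L) = 17.6 — off by 3.40.

U = (0.00, 0.00) ✓; UF at 61.60° ✓; |UF| = 25.40 ✓; ∠UFE = 121.6° ✓; |FE| = 38.70 ✓; ∠(FE, EL) = 90.00° ✓; |EL| = 21.00 ✗.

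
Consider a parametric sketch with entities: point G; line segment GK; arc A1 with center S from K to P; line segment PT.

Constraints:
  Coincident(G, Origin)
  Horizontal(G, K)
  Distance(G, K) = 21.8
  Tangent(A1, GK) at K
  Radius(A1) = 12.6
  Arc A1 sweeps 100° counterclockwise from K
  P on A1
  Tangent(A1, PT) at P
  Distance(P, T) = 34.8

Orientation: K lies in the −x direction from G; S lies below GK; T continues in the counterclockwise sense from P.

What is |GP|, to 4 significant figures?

37.27

A1 meets GK tangentially, so SK is at right angles to GK, so S = K + (0, -12.6) = (-21.80, -12.60). On A1, K sits at bearing 90° from S; a 100° counterclockwise sweep puts P at bearing 190°, so P = S + 12.6·(cos 190°, sin 190°) = (-34.21, -14.79). Then |GP| = |P − G| = 37.27.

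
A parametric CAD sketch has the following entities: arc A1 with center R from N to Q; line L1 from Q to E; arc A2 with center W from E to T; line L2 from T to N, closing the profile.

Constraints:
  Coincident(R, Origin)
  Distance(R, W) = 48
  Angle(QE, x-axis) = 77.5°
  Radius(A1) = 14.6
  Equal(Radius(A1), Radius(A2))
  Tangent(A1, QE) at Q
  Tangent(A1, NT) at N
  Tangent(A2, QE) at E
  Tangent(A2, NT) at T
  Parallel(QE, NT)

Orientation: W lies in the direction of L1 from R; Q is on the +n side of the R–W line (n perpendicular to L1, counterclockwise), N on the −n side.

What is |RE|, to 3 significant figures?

50.2

The slot axis is L1's direction at 77.5°, so u = (cos 77.5°, sin 77.5°) = (0.216, 0.976) and n = (−sin 77.5°, cos 77.5°) = (-0.976, 0.216). R is at the origin and W lies 48.0 along u from R, so W = 48.0·u = (10.4, 46.9). Tangency of A1 to both parallel lines with radius 14.6 puts Q and N at R ± 14.6·n: Q = (-14.3, 3.16), N = (14.3, -3.16). Equal radii place E and T the same way about W: E = W + 14.6·n = (-3.86, 50.0), T = W − 14.6·n = (24.6, 43.7). Then |RE| = |E − R| = 50.2.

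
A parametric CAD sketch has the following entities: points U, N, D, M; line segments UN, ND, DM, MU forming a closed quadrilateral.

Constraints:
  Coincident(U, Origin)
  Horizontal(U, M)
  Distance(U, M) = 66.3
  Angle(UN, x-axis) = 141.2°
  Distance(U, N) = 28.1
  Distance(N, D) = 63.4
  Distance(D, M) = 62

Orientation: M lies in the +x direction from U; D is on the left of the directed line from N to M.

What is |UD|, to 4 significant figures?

60.44

Checks: |UM| = 66.30 ✓; |UN| = 28.10 ✓; |ND| = 63.40 ✓; |DM| = 62.00 ✓.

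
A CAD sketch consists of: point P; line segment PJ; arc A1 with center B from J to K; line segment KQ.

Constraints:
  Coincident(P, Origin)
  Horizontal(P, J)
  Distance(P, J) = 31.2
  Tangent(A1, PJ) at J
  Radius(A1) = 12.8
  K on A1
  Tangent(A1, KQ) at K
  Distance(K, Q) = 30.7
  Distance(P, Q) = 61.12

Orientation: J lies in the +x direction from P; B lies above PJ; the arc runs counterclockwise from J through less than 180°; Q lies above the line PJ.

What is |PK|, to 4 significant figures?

46.01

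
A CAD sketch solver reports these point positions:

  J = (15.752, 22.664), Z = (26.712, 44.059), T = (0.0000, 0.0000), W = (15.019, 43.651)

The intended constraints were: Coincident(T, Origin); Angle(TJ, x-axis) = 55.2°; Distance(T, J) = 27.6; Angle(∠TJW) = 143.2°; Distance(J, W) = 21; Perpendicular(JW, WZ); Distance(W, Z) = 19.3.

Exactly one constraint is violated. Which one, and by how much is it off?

Distance(W, Z) = 19.3 — off by 7.60.

T = (0.00, 0.00) ✓; TJ at 55.20° ✓; |TJ| = 27.60 ✓; ∠TJW = 143.2° ✓; |JW| = 21.00 ✓; ∠(JW, WZ) = 90.00° ✓; |WZ| = 11.70 ✗.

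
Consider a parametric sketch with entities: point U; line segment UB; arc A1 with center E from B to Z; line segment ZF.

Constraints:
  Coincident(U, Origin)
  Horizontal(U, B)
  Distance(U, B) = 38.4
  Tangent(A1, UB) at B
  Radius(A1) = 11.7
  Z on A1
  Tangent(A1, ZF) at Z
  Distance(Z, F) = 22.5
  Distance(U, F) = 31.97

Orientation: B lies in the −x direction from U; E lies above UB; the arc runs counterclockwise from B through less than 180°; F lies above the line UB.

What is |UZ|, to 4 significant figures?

28.68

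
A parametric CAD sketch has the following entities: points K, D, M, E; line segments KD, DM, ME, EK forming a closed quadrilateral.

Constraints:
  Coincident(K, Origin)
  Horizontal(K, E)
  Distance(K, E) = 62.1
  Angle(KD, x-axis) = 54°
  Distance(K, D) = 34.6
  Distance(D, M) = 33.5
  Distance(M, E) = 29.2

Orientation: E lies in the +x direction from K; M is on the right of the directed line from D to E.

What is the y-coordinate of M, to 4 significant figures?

-3.000

K is at the origin; KE is horizontal with |KE| = 62.1 and E in +x, so E = (62.1, 0). KD runs at 54.0° with |KD| = 34.6, so D = (20.34, 27.99). M is determined by |DM| = 33.5 and |ME| = 29.2 together: it lies at the intersection of circle(D, 33.5) and circle(E, 29.2). With |DE| = 50.28, the foot of the radical line on DE is 27.82 from D and the perpendicular offset is √(33.5² − 27.82²) = 18.66. Taking the right-of-DE solution: M = (33.05, -3.000).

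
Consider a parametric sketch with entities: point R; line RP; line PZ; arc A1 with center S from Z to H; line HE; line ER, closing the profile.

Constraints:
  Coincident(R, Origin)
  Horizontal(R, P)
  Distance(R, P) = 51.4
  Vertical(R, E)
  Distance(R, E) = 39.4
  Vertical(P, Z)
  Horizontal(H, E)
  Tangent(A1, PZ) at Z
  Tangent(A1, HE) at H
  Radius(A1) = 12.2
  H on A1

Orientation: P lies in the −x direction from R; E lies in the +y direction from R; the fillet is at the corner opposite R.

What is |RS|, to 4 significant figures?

47.71

R is at the origin; R and P share the same y with |RP| = 51.4 and P on the −x side, so P = (-51.40, 0.000). RE is vertical with |RE| = 39.4 and E on the +y side, so E = (0.000, 39.40). The virtual corner opposite R is at (-51.40, 39.40). Tangency of A1 to PZ means the radius SZ is perpendicular to PZ and the tangent condition forces SH to be normal to HE, with radius 12.2, so the center S sits 12.2 in from both sides at S = (-39.20, 27.20). Then |RS| = |S − R| = 47.71.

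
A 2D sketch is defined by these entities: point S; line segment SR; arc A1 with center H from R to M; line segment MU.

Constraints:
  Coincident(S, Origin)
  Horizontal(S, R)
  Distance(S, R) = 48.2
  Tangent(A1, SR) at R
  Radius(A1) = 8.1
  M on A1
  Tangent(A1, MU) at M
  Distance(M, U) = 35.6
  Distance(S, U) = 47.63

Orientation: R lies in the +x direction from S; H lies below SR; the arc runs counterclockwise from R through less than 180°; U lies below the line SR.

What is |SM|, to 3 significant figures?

41.0

S is at the origin; S and R share the same y with |SR| = 48.2 and R on the +x side, so R = (48.2, 0.00). Since A1 is tangent to SR there, HR ⟂ SR, so H = R + (0, -8.1) = (48.2, -8.10). Since HM ⟂ MU (tangency), |HU| = √(8.1² + 35.6²) = 36.5 regardless of where M sits on A1. So U lies on both circle(S, 47.63) and circle(H, 36.5); the below-SR intersection is U = (28.0, -38.5). M is the foot of the tangent from U: M = (40.6, -5.23).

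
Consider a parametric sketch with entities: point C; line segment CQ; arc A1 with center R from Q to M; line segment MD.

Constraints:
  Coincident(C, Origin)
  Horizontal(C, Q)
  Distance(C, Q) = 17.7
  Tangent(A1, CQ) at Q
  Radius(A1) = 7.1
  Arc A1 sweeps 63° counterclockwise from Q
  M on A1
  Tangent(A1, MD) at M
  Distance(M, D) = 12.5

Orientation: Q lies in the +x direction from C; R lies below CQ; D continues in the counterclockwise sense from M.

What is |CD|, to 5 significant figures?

16.059

C is at the origin; CQ is horizontal with |CQ| = 17.7 and Q on the +x side, so Q = (17.700, 0.0000). The tangent condition forces RQ to be normal to CQ, so R = Q + (0, -7.1) = (17.700, -7.1000). On A1, Q sits at bearing 90° from R; a 63° counterclockwise sweep puts M at bearing 153°, so M = R + 7.1·(cos 153°, sin 153°) = (11.374, -3.8767). The tangent condition forces RM to be normal to MD, so MD runs along (−sin 153°, cos 153°); with |MD| = 12.5, D = (5.6990, -15.014). Then |CD| = |D − C| = 16.059.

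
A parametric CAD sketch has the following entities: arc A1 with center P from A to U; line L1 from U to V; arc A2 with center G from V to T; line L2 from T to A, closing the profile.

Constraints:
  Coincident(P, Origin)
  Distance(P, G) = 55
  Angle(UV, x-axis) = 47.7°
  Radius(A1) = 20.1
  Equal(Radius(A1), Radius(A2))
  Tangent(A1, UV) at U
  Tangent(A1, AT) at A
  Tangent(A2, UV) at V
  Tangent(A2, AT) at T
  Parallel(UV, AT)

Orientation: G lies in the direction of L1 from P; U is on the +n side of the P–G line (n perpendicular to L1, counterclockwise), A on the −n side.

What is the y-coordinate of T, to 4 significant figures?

27.15

The slot axis is L1's direction at 47.7°, so u = (cos 47.7°, sin 47.7°) = (0.6730, 0.7396) and n = (−sin 47.7°, cos 47.7°) = (-0.7396, 0.6730). P is at the origin and G lies 55.0 along u from P, so G = 55.0·u = (37.02, 40.68). Tangency of A1 to both parallel lines with radius 20.1 puts U and A at P ± 20.1·n: U = (-14.87, 13.53), A = (14.87, -13.53). Equal radii place V and T the same way about G: V = G + 20.1·n = (22.15, 54.21), T = G − 20.1·n = (51.88, 27.15). So T.y = 27.15.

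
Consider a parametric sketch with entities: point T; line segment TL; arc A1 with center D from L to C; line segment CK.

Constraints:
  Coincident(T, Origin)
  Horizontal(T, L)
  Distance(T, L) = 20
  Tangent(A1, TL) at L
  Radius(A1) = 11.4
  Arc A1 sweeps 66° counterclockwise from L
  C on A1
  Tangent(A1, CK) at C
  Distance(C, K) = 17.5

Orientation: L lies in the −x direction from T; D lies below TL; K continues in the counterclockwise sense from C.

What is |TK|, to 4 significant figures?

43.89

T is at the origin; T and L share the same y with |TL| = 20.0 and L on the −x side, so L = (-20.00, 0.000). Tangency of A1 to TL means the radius DL is perpendicular to TL, so D = L + (0, -11.4) = (-20.00, -11.40). On A1, L sits at bearing 90° from D; a 66° counterclockwise sweep puts C at bearing 156°, so C = D + 11.4·(cos 156°, sin 156°) = (-30.41, -6.763). Since A1 is tangent to CK there, DC ⟂ CK, so CK runs along (−sin 156°, cos 156°); with |CK| = 17.5, K = (-37.53, -22.75). Then |TK| = |K − T| = 43.89.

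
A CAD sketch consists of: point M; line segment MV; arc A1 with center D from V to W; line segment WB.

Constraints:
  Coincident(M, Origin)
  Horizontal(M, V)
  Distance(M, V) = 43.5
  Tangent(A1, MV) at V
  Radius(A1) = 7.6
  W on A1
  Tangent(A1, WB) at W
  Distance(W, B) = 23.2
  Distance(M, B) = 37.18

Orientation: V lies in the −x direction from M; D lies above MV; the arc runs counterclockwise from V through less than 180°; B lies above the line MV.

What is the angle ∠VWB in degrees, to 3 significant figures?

147°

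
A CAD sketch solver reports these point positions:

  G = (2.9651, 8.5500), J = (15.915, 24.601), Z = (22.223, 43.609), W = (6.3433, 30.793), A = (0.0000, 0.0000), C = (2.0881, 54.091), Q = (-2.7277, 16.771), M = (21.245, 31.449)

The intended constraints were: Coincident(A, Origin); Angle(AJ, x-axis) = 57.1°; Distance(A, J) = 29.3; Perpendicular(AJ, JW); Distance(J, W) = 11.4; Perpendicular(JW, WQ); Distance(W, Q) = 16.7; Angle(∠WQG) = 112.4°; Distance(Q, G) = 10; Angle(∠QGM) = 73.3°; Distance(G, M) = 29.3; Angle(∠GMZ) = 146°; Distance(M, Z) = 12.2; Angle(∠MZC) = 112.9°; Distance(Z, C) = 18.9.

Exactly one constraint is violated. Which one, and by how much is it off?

Distance(Z, C) = 18.9 — off by 3.80.

A = (0.00, 0.00) ✓; AJ at 57.10° ✓; |AJ| = 29.30 ✓; ∠(AJ, JW) = 90.00° ✓; |JW| = 11.40 ✓; ∠(JW, WQ) = 90.00° ✓; |WQ| = 16.70 ✓; ∠WQG = 112.4° ✓; |QG| = 10.00 ✓; ∠QGM = 73.30° ✓; |GM| = 29.30 ✓; ∠GMZ = 146.0° ✓; |MZ| = 12.20 ✓; ∠MZC = 112.9° ✓; |ZC| = 22.70 ✗.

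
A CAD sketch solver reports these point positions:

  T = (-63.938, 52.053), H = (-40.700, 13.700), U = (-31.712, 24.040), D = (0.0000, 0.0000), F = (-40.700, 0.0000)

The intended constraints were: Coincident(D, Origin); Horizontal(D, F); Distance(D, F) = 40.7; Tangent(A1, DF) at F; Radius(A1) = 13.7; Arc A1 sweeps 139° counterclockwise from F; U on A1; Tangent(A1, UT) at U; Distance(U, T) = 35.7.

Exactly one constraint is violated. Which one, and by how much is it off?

Distance(U, T) = 35.7 — off by 7.00.

D = (0.00, 0.00) ✓; D.y = 0.00, F.y = 0.00 ✓; |DF| = 40.70 ✓; ∠(HF, FD) = 90.00° ✓; |HF| = 13.70 ✓; bearing(H→U) − bearing(H→F) = 139.0° ✓; |HU| = 13.70 ✓; ∠(HU, UT) = 90.00° ✓; |UT| = 42.70 ✗.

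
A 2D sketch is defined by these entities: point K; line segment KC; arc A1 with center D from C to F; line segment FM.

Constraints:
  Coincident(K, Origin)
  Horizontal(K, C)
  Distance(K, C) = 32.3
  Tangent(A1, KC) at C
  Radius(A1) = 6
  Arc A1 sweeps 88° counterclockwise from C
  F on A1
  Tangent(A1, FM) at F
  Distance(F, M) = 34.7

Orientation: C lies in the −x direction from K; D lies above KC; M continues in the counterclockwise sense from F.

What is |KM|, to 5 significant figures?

47.617

K is at the origin; K and C share the same y with |KC| = 32.3 and C on the −x side, so C = (-32.300, 0.0000). The tangent condition forces DC to be normal to KC, so D = C + (0, 6) = (-32.300, 6.0000). On A1, C sits at bearing -90° from D; an 88° counterclockwise sweep puts F at bearing -2°, so F = D + 6.0·(cos -2°, sin -2°) = (-26.304, 5.7906). The tangent condition forces DF to be normal to FM, so FM runs along (−sin -2°, cos -2°); with |FM| = 34.7, M = (-25.093, 40.469). Then |KM| = |M − K| = 47.617.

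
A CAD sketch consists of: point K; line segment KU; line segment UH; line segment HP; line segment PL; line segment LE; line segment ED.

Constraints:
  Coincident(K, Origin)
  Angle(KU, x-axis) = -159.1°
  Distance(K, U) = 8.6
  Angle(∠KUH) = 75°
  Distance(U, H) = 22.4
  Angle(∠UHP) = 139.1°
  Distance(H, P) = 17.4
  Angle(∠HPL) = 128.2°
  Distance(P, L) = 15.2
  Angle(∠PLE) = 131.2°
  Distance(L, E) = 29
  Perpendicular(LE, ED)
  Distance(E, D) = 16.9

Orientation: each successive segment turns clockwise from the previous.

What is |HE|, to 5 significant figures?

45.793

∠HPL = 128.2° gives PL at 3.2000° from the x-axis; with |PL| = 15.2, L = (14.820, 34.315). ∠PLE = 131.2° gives LE at -45.600° from the x-axis; with |LE| = 29.0, E = (35.110, 13.595). Then |HE| = |E − H| = 45.793.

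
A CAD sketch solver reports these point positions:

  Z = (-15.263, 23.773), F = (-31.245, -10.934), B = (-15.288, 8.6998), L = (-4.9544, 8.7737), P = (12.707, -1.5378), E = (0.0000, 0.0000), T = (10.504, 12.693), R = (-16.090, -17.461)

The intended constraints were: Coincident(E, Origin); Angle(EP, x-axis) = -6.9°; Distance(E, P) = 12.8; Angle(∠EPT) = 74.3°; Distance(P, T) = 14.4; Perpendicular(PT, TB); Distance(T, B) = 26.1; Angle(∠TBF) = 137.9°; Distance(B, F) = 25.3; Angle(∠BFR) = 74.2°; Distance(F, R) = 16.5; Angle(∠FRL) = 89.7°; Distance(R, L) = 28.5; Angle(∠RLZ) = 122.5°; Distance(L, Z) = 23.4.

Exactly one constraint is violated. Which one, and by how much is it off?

Distance(L, Z) = 23.4 — off by 5.20.

E = (0.00, 0.00) ✓; EP at -6.900° ✓; |EP| = 12.80 ✓; ∠EPT = 74.30° ✓; |PT| = 14.40 ✓; ∠(PT, TB) = 90.00° ✓; |TB| = 26.10 ✓; ∠TBF = 137.9° ✓; |BF| = 25.30 ✓; ∠BFR = 74.20° ✓; |FR| = 16.50 ✓; ∠FRL = 89.70° ✓; |RL| = 28.50 ✓; ∠RLZ = 122.5° ✓; |LZ| = 18.20 ✗.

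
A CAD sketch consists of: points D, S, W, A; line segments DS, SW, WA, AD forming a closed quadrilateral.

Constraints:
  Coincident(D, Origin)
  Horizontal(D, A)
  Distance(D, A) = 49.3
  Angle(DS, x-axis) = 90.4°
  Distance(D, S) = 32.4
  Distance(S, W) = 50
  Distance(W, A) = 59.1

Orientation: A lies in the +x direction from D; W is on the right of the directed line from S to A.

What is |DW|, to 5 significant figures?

18.584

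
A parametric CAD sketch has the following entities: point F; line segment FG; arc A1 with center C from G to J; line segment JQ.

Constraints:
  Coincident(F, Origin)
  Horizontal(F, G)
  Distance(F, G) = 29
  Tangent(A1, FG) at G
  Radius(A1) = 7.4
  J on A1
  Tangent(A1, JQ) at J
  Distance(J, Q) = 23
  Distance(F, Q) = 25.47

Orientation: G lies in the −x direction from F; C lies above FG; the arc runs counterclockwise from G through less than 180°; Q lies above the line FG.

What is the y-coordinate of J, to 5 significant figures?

3.5290

Checks: |CJ| = 7.400 ✓; ∠(CJ, JQ) = 90.00° ✓; |JQ| = 23.00 ✓; |FQ| = 25.47 ✓.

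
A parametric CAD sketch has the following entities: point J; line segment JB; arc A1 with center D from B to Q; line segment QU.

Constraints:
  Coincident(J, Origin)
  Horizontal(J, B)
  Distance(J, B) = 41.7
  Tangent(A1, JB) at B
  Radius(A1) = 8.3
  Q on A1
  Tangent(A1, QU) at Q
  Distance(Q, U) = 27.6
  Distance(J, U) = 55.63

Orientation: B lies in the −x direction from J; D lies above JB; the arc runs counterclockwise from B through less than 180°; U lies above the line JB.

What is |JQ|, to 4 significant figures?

35.36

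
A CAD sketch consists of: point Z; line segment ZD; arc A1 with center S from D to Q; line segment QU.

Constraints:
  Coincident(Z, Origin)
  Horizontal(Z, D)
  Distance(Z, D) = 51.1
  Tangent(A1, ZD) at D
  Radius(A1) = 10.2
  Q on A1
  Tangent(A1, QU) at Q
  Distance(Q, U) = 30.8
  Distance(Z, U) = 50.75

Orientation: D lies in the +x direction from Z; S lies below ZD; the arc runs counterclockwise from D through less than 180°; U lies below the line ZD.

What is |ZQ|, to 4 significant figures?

41.92

Checks: |SQ| = 10.20 ✓; ∠(SQ, QU) = 90.00° ✓; |QU| = 30.80 ✓; |ZU| = 50.75 ✓.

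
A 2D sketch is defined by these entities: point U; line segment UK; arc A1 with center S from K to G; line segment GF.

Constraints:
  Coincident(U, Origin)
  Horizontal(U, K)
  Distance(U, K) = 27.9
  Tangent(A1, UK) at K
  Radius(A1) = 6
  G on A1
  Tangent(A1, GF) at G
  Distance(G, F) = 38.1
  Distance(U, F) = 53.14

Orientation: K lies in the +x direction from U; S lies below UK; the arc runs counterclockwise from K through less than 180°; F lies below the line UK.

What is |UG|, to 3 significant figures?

23.1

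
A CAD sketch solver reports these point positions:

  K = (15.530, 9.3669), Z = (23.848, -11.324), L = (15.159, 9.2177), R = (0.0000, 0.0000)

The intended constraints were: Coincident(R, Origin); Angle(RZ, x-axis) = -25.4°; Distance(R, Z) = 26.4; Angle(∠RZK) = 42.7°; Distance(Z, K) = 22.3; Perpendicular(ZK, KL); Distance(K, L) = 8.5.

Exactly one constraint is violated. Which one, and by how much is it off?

Distance(K, L) = 8.5 — off by 8.10.

R = (0.00, 0.00) ✓; RZ at -25.40° ✓; |RZ| = 26.40 ✓; ∠RZK = 42.70° ✓; |ZK| = 22.30 ✓; ∠(ZK, KL) = 90.01° ✓; |KL| = 0.3999 ✗.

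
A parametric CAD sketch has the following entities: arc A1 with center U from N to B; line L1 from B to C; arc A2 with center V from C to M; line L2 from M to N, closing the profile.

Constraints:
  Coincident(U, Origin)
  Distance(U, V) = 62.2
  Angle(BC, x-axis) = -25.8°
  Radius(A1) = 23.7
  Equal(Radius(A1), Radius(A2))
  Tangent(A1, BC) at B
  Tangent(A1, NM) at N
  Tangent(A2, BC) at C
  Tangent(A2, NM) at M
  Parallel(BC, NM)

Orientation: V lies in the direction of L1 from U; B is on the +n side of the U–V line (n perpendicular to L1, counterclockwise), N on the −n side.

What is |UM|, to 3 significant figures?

66.6

Tangency of A1 to both parallel lines with radius 23.7 puts B and N at U ± 23.7·n: B = (10.3, 21.3), N = (-10.3, -21.3). Equal radii place C and M the same way about V: C = V + 23.7·n = (66.3, -5.73), M = V − 23.7·n = (45.7, -48.4). Then |UM| = |M − U| = 66.6.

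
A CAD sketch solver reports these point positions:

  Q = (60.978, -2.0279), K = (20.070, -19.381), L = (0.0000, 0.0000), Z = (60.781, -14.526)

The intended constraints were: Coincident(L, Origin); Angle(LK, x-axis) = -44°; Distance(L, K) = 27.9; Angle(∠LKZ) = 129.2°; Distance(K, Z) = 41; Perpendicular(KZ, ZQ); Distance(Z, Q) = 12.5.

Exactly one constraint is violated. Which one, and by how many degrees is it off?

Perpendicular(KZ, ZQ) — off by 7.70°.

L = (0.00, 0.00) ✓; LK at -44.00° ✓; |LK| = 27.90 ✓; ∠LKZ = 129.2° ✓; |KZ| = 41.00 ✓; ∠(KZ, ZQ) = 82.30° ✗; |ZQ| = 12.50 ✓.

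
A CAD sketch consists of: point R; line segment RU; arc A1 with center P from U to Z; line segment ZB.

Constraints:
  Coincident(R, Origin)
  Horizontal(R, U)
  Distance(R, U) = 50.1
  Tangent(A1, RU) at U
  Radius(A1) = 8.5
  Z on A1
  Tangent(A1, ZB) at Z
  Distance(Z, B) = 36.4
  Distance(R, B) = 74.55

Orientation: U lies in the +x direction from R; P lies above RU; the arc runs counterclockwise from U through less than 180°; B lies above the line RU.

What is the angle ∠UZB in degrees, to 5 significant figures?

135.89°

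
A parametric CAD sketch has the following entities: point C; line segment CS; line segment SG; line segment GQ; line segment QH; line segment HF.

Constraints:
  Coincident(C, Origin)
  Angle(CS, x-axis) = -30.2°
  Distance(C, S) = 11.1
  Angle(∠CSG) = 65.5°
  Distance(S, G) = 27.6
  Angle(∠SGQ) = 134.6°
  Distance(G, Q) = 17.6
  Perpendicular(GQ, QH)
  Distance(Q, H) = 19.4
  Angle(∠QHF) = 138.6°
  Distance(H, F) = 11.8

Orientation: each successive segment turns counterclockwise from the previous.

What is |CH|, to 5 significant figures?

26.865

∠SGQ = 134.6° gives GQ at 129.70° from the x-axis; with |GQ| = 17.6, Q = (1.0924, 35.421). GQ ⟂ QH, so QH runs at -140.30°; with |QH| = 19.4, H = (-13.834, 23.029). Then |CH| = |H − C| = 26.865.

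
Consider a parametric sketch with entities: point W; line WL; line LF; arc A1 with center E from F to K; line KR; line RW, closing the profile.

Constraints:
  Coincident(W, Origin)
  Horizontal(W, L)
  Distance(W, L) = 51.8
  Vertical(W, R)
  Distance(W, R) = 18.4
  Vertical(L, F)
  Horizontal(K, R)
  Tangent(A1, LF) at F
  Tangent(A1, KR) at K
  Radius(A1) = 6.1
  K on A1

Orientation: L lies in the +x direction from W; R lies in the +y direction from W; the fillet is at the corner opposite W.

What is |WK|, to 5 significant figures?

49.265

W is at the origin; W and L share the same y with |WL| = 51.8 and L on the +x side, so L = (51.800, 0.0000). W and R share the same x with |WR| = 18.4 and R on the +y side, so R = (0.0000, 18.400). The virtual corner opposite W is at (51.800, 18.400). Tangency of A1 to LF means the radius EF is perpendicular to LF and the tangent condition forces EK to be normal to KR, with radius 6.1, so the center E sits 6.1 in from both sides at E = (45.700, 12.300). That places the tangent points at F = (51.800, 12.300) on LF and K = (45.700, 18.400) on KR. Then |WK| = |K − W| = 49.265.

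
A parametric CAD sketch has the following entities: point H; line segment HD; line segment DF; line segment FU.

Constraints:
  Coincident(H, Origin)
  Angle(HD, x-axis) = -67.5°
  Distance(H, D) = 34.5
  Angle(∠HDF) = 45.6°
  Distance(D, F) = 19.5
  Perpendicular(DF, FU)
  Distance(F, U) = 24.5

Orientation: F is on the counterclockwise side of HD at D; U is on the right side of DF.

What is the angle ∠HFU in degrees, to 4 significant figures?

169.3°

∠HDF = 45.6°, so DF runs at -67.5° + (180° − 45.6°) = 66.90° from the x-axis; with |DF| = 19.5, F = D + 19.5·(cos 66.90°, sin 66.90°) = (20.85, -13.94). DF is perpendicular to FU; with |FU| = 24.5 on the right of DF, U = F + 24.5·(0.9198, -0.3923) = (43.39, -23.55). Then cos ∠HFU = FH·FU / (|FH||FU|), giving 169.3°.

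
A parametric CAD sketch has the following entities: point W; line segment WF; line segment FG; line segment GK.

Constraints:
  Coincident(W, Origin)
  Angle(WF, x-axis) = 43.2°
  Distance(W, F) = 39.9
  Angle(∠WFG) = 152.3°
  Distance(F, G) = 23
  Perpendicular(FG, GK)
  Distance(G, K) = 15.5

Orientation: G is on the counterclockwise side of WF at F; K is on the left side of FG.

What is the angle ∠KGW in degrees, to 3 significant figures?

72.4°

∠WFG = 152.3°, so FG runs at 43.2° + (180° − 152.3°) = 70.9° from the x-axis; with |FG| = 23.0, G = F + 23.0·(cos 70.9°, sin 70.9°) = (36.6, 49.0). The perpendicularity gives GK at right angles to FG; with |GK| = 15.5 on the left of FG, K = G + 15.5·(-0.945, 0.327) = (22.0, 54.1). Then cos ∠KGW = GK·GW / (|GK||GW|), giving 72.4°.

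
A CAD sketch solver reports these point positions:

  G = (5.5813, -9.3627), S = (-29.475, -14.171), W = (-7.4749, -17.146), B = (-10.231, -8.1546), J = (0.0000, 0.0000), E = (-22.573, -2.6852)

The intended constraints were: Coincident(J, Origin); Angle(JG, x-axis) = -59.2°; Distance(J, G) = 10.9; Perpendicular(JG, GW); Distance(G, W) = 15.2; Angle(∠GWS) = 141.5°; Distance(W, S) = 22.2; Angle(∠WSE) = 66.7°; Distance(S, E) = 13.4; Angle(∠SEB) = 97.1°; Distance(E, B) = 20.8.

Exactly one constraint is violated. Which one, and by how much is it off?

Distance(E, B) = 20.8 — off by 7.30.

J = (0.00, 0.00) ✓; JG at -59.20° ✓; |JG| = 10.90 ✓; ∠(JG, GW) = 90.00° ✓; |GW| = 15.20 ✓; ∠GWS = 141.5° ✓; |WS| = 22.20 ✓; ∠WSE = 66.70° ✓; |SE| = 13.40 ✓; ∠SEB = 97.10° ✓; |EB| = 13.50 ✗.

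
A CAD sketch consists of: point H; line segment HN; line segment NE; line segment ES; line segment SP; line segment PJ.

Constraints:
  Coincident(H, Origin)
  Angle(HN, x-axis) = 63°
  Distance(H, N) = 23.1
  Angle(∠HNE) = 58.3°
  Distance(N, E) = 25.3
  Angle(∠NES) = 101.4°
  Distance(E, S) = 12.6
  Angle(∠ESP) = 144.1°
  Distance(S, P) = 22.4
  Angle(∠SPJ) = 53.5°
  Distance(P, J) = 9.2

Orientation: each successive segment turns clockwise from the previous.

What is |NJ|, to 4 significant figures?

28.40

∠ESP = 144.1° gives SP at -173.2° from the x-axis; with |SP| = 22.4, P = (-7.871, -12.23). ∠SPJ = 53.5° gives PJ at 60.30° from the x-axis; with |PJ| = 9.2, J = (-3.313, -4.241). Then |NJ| = |J − N| = 28.40.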